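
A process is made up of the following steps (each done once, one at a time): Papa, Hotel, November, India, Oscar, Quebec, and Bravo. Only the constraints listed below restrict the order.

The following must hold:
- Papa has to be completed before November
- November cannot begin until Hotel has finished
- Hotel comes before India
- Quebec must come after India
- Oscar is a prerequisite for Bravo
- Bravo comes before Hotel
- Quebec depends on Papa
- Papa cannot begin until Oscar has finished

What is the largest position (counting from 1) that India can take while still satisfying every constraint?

Following the constraints forward from India, its only required successor is Quebec.
With 1 mandatory successor out of 7 steps total, the latest slot for India is 7−1 = 6, and it's reachable by doing all non-successors before India.

6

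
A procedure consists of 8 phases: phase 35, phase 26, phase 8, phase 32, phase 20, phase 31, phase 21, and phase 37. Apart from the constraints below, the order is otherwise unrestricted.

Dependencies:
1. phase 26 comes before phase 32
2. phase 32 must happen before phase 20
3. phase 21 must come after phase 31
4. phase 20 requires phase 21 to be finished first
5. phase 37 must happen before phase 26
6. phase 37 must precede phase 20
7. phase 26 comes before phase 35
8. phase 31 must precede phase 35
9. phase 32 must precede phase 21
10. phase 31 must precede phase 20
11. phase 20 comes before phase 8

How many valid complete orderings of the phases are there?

The phases with no prerequisites are phase 31, phase 37; any of them can be placed first.
Counting all ways to extend the partial order to a total order gives 19.

19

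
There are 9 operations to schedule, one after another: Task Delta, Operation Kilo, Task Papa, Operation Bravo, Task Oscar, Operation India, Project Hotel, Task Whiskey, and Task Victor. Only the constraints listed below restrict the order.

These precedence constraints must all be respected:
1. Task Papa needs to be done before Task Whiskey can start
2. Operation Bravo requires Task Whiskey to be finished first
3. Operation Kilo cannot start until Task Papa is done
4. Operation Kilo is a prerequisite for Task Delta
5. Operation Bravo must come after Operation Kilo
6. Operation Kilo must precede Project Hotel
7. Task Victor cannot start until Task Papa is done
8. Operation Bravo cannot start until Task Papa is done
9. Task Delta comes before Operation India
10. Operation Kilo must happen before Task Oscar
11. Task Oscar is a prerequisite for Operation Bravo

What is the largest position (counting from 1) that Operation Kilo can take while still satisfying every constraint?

Every operation that must follow Operation Kilo has to come after it. Tracing all chains starting from Operation Kilo, those operations are: Task Delta, Operation Bravo, Task Oscar, Operation India, Project Hotel — 5 in total.
So at least 5 operations follow Operation Kilo, putting Operation Kilo no later than position 4. That position is achievable by scheduling everything else first.

4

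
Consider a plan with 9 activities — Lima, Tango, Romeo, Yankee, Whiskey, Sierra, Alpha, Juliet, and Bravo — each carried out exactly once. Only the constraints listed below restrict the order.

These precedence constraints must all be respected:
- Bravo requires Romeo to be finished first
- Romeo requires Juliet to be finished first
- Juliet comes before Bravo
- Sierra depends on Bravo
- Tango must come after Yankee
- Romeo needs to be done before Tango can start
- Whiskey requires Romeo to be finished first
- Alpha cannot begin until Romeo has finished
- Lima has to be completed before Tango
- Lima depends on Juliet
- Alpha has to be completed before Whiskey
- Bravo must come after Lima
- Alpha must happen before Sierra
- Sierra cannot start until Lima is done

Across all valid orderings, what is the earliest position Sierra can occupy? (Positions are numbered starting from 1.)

Working backwards through the constraints from Sierra, its full set of required predecessors is Lima, Romeo, Alpha, Juliet, Bravo — 5 of them.
So at minimum 5 activities come before Sierra, putting Sierra no earlier than position 6. That position is achievable by scheduling exactly those predecessors first.

6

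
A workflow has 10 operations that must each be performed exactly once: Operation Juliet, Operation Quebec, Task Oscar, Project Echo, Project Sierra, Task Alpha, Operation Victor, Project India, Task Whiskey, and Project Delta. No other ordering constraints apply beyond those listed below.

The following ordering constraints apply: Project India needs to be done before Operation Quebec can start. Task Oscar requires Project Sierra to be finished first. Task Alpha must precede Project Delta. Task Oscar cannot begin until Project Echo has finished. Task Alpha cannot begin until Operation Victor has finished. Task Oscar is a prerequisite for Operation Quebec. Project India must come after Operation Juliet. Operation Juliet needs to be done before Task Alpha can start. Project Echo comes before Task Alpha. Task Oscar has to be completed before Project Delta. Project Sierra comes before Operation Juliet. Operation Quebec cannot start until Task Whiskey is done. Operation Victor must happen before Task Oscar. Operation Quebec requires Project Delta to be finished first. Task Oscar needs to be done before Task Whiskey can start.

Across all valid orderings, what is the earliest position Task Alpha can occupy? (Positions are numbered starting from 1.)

5

Every operation that must precede Task Alpha has to come before it. Tracing all chains that end at Task Alpha, those operations are: Operation Juliet, Project Echo, Project Sierra, Operation Victor — 4 in total.
With 4 mandatory predecessors, the earliest Task Alpha can sit is position 4+1 = 5, and placing just those 4 first achieves it.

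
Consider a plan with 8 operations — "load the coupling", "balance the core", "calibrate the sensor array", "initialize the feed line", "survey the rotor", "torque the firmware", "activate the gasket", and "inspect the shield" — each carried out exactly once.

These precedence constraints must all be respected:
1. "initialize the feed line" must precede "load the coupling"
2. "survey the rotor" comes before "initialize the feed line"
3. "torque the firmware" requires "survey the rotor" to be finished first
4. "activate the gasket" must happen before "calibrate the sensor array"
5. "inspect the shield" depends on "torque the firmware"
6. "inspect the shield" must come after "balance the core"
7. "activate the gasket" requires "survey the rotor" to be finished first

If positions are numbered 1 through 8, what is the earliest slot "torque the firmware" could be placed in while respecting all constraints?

2

The only operation forced before "torque the firmware" (directly or transitively) is "survey the rotor".
So at minimum 1 operation comes before "torque the firmware", putting "torque the firmware" no earlier than position 2. That position is achievable by scheduling exactly that predecessor first.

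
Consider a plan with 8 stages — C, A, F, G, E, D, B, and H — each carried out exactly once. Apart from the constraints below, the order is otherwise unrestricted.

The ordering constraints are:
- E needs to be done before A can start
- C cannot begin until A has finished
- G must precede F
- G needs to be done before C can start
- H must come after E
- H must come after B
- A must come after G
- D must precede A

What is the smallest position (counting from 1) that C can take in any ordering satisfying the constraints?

Every stage that must precede C has to come before it. Tracing all chains that end at C, those stages are: A, G, E, D — 4 in total.
With 4 mandatory predecessors, the earliest C can sit is position 4+1 = 5, and placing just those 4 first achieves it.

5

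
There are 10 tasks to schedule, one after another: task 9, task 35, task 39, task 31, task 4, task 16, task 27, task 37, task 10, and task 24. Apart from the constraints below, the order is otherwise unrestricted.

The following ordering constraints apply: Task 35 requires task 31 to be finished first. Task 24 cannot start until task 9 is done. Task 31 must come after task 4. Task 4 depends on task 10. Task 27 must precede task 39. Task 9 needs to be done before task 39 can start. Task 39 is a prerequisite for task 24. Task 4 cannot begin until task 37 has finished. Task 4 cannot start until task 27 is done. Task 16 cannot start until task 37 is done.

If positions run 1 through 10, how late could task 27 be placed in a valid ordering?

5

Every task that must follow task 27 has to come after it. Tracing all chains starting from task 27, those tasks are: task 35, task 39, task 31, task 4, task 24 — 5 in total.
With 5 mandatory successors out of 10 tasks total, the latest slot for task 27 is 10−5 = 5, and it's reachable by doing all non-successors before task 27.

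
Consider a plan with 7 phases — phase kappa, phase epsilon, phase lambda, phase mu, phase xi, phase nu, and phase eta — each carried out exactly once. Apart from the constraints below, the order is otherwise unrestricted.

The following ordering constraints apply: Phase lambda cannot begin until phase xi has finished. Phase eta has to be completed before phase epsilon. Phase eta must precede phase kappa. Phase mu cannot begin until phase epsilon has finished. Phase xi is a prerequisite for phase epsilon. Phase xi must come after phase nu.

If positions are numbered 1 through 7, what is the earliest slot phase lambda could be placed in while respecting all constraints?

3

The phases that are forced before phase lambda, directly or transitively, are phase xi, phase nu. That's 2 phases.
With 2 mandatory predecessors, the earliest phase lambda can sit is position 2+1 = 3, and placing just those 2 first achieves it.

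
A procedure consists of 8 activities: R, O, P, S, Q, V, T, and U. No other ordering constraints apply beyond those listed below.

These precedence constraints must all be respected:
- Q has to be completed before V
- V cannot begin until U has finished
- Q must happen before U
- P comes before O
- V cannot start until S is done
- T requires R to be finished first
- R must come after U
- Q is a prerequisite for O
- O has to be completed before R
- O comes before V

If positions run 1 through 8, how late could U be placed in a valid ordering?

5

The activities that are forced after U, directly or by a chain of constraints, are R, V, T. That's 3 activities.
So at least 3 activities follow U, putting U no later than position 5. That position is achievable by scheduling everything else first.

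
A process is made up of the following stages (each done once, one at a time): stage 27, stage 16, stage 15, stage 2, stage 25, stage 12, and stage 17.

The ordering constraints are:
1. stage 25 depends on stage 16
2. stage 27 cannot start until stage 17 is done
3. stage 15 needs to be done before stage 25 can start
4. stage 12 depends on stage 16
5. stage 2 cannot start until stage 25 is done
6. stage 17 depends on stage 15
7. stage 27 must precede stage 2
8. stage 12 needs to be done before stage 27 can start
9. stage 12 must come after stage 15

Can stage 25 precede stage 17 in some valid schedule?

Yes

The constraints leave stage 25 and stage 17 unordered relative to each other; nothing requires stage 17 earlier.
That means at least one valid schedule has stage 25 before stage 17.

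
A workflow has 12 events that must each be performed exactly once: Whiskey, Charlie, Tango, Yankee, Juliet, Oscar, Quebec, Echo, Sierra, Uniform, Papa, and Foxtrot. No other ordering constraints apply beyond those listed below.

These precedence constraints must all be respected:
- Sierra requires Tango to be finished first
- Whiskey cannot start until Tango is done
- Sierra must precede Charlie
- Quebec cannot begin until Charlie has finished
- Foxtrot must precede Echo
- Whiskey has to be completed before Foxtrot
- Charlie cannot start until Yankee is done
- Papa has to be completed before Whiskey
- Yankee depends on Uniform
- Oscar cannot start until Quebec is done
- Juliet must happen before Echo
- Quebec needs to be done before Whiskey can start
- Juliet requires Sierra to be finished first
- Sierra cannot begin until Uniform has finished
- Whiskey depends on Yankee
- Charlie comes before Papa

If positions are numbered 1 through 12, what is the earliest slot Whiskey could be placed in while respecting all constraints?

Working backwards through the constraints from Whiskey, its full set of required predecessors is Charlie, Tango, Yankee, Quebec, Sierra, Uniform, Papa — 7 of them.
So at minimum 7 events come before Whiskey, putting Whiskey no earlier than position 8. That position is achievable by scheduling exactly those predecessors first.

8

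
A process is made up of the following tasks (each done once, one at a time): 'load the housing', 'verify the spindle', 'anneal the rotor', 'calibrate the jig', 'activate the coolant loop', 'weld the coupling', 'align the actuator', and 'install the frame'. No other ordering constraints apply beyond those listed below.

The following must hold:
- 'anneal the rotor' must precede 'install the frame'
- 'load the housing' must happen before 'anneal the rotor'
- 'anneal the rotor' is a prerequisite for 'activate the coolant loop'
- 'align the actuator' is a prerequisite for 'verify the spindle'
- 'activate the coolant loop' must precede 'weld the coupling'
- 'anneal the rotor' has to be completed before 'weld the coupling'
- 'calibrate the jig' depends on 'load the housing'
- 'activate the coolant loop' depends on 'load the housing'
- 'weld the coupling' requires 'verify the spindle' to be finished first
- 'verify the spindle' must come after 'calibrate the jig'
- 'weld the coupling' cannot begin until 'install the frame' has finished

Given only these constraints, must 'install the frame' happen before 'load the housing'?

No

In fact the dependencies run the other way: 'load the housing' → 'anneal the rotor' → 'install the frame'.
So 'install the frame' never precedes 'load the housing'.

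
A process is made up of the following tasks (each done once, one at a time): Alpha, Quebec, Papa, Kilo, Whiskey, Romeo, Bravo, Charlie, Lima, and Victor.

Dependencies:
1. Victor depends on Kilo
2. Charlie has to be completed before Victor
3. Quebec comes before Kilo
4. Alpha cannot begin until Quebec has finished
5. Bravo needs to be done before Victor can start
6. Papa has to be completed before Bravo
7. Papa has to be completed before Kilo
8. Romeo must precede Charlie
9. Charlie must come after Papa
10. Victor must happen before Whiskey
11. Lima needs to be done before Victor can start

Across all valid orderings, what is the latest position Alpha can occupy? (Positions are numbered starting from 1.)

10

No constraint forces any task after Alpha, so it can be placed last, in position 10.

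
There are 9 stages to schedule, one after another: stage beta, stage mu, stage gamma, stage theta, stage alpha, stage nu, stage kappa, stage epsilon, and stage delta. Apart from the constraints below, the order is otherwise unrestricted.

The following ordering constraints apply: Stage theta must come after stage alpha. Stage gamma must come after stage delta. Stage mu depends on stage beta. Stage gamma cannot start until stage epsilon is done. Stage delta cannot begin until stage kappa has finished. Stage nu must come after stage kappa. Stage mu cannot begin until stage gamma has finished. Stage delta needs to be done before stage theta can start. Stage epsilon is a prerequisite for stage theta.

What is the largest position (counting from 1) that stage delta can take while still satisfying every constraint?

6

Following every chain forward from stage delta, the stages that must come later are stage mu, stage gamma, stage theta — 3 of them.
With 3 mandatory successors out of 9 stages total, the latest slot for stage delta is 9−3 = 6, and it's reachable by doing all non-successors before stage delta.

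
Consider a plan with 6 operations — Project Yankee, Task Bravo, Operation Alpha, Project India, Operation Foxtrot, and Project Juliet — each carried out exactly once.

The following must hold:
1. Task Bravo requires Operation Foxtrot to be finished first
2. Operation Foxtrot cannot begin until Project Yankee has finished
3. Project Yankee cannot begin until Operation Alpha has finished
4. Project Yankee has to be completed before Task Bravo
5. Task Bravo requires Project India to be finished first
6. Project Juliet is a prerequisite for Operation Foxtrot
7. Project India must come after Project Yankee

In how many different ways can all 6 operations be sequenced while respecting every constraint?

2 operations have no prerequisites (Operation Alpha, Project Juliet), so any of them could come first.
Counting all ways to extend the partial order to a total order gives 7.

7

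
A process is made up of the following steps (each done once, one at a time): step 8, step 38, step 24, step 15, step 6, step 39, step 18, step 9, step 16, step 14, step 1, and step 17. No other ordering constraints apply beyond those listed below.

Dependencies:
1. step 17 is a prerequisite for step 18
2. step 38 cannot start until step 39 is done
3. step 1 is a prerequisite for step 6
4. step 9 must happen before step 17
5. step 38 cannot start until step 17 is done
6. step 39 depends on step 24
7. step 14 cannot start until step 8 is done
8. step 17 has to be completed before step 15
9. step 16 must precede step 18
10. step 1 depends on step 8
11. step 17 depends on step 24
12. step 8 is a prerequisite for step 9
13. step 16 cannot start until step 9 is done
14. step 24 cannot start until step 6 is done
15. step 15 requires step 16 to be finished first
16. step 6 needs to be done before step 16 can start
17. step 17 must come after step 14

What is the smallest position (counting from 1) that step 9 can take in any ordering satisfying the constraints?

The only step forced before step 9 (directly or transitively) is step 8.
With 1 mandatory predecessor, the earliest step 9 can sit is position 1+1 = 2, and placing just that one first achieves it.

2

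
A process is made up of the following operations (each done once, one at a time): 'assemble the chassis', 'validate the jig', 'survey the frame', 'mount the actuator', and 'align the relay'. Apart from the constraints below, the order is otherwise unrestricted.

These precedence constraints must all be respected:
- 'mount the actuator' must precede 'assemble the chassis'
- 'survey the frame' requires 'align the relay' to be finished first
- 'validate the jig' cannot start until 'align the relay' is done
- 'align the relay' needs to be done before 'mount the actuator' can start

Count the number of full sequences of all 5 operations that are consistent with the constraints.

12

Only 'align the relay' has no prerequisites, so it must go first.
Counting all ways to extend the partial order to a total order gives 12.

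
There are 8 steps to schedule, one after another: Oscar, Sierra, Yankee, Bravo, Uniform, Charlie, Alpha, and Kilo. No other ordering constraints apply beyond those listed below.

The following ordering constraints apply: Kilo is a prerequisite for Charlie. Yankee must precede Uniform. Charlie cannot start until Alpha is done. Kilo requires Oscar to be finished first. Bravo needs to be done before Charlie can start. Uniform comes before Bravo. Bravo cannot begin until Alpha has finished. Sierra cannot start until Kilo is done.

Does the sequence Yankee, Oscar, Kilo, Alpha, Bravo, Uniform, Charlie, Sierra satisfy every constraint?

No

In the proposed order, Bravo appears before Uniform.
That contradicts the constraint that Uniform must precede Bravo.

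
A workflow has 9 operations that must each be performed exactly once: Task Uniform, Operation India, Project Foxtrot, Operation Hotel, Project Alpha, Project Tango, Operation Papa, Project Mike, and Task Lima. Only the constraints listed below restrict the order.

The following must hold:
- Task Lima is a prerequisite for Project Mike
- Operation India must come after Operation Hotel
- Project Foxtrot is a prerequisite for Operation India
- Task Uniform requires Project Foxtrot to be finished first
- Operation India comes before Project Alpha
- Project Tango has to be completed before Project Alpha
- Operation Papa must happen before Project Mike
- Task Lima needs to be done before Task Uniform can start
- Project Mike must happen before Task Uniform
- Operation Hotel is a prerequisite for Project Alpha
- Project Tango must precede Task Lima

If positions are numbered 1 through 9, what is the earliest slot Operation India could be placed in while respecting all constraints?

3

The operations that are forced before Operation India, directly or transitively, are Project Foxtrot, Operation Hotel. That's 2 operations.
So at minimum 2 operations come before Operation India, putting Operation India no earlier than position 3. That position is achievable by scheduling exactly those predecessors first.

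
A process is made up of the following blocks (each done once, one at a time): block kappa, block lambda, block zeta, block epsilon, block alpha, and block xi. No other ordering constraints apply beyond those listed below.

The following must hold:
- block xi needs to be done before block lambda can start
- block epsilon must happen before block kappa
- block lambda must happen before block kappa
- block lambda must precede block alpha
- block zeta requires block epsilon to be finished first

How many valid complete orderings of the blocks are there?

The blocks with no prerequisites are block epsilon, block xi; any of them can be placed first.
Enumerating by repeatedly choosing an available block (one whose prerequisites are all placed) gives 26 distinct complete orderings.

26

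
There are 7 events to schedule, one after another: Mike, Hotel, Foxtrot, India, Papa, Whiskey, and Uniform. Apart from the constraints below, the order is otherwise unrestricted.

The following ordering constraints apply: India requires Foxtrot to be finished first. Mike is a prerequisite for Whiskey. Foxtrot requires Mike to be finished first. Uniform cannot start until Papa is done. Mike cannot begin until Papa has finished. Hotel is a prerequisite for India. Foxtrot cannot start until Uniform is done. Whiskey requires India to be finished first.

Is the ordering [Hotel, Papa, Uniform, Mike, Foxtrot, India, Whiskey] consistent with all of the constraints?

Yes

Going through the constraints one by one, each required predecessor appears earlier in the sequence than its dependent — e.g. Hotel (position 1) is before India (position 6), as required.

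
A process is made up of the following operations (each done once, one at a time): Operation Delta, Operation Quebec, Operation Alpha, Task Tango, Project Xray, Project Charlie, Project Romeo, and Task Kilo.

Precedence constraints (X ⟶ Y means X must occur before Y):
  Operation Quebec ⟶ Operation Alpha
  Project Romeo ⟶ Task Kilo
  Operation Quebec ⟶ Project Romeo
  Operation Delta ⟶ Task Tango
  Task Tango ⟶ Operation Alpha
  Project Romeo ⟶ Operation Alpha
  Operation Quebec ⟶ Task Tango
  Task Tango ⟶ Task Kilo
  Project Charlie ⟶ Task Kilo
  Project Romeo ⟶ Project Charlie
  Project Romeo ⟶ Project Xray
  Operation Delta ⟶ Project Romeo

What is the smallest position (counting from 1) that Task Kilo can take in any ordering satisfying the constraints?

6

The operations that are forced before Task Kilo, directly or transitively, are Operation Delta, Operation Quebec, Task Tango, Project Charlie, Project Romeo. That's 5 operations.
With 5 mandatory predecessors, the earliest Task Kilo can sit is position 5+1 = 6, and placing just those 5 first achieves it.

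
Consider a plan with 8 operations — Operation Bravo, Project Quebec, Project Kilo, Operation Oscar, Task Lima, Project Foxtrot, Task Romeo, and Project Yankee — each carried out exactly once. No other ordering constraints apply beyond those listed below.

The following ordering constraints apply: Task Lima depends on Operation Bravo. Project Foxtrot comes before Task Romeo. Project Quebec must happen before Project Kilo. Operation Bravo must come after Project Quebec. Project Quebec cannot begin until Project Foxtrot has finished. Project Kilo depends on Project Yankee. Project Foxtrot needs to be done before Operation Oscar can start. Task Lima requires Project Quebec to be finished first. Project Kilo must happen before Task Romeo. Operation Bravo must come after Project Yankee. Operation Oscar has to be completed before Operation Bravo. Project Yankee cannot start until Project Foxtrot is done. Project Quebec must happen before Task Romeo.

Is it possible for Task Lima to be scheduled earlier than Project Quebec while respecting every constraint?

There is a dependency chain Project Quebec → Task Lima, so Task Lima always comes after Project Quebec.
So no valid ordering can have Task Lima before Project Quebec.

No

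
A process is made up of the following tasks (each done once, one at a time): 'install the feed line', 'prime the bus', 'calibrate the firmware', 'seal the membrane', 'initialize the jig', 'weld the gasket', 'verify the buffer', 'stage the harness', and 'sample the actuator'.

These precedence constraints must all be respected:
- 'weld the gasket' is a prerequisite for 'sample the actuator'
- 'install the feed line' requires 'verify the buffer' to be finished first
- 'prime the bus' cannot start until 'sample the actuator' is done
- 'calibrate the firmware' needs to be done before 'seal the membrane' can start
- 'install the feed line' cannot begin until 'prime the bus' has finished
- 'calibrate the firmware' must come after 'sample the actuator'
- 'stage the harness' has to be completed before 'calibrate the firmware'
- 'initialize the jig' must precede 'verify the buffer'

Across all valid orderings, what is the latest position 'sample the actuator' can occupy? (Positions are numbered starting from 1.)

5

The tasks that are forced after 'sample the actuator', directly or by a chain of constraints, are 'install the feed line', 'prime the bus', 'calibrate the firmware', 'seal the membrane'. That's 4 tasks.
With 4 mandatory successors out of 9 tasks total, the latest slot for 'sample the actuator' is 9−4 = 5, and it's reachable by doing all non-successors before 'sample the actuator'.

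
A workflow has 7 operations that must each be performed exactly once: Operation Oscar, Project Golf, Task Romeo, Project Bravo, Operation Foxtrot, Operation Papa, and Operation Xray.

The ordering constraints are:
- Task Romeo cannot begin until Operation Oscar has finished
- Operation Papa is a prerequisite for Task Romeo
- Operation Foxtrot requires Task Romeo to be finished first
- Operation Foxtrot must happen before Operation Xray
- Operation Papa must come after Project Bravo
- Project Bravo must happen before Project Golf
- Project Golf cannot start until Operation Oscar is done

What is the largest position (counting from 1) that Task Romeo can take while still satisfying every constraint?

Every operation that must follow Task Romeo has to come after it. Tracing all chains starting from Task Romeo, those operations are: Operation Foxtrot, Operation Xray — 2 in total.
With 2 mandatory successors out of 7 operations total, the latest slot for Task Romeo is 7−2 = 5, and it's reachable by doing all non-successors before Task Romeo.

5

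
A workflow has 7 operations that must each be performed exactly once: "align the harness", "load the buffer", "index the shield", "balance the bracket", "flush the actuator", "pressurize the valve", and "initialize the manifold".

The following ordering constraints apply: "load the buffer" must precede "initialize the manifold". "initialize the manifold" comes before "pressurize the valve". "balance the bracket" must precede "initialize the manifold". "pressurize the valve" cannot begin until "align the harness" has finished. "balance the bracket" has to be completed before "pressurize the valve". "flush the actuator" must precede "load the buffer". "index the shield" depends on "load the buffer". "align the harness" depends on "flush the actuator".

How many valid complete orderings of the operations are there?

2 operations have no prerequisites ("balance the bracket", "flush the actuator"), so any of them could come first.
Counting all ways to extend the partial order to a total order gives 44.

44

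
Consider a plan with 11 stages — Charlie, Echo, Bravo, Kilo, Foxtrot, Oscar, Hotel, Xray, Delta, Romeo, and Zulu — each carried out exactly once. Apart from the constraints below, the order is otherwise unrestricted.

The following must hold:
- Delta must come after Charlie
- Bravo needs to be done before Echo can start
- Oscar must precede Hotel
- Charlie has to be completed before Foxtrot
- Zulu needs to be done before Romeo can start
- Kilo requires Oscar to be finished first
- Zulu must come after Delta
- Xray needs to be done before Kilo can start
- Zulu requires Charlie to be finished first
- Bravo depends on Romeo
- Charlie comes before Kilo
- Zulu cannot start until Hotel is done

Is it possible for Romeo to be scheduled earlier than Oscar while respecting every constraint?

The constraints give a chain Oscar → Hotel → Zulu → Romeo, which forces Oscar before Romeo.
So no valid ordering can have Romeo before Oscar.

No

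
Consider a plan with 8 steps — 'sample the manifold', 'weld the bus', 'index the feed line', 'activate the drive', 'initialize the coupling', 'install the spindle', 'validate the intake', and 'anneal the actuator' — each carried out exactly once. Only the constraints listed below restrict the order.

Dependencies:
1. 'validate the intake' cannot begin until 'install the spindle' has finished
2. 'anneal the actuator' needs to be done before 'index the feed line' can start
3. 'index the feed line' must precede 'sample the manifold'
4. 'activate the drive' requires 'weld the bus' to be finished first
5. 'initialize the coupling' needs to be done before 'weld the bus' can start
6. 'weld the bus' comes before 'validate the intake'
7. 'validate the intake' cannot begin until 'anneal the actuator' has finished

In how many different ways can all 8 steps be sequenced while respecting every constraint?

376

3 steps have no prerequisites ('initialize the coupling', 'install the spindle', 'anneal the actuator'), so any of them could come first.
Enumerating by repeatedly choosing an available step (one whose prerequisites are all placed) gives 376 distinct complete orderings.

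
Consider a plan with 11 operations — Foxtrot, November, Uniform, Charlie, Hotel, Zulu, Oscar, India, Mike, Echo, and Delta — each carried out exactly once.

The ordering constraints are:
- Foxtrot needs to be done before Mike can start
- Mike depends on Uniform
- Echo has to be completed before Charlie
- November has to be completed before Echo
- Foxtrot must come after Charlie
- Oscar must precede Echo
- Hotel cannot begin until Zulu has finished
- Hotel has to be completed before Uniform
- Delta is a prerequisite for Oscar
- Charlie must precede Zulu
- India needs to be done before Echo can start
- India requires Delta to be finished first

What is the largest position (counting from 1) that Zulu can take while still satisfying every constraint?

8

Following every chain forward from Zulu, the operations that must come later are Uniform, Hotel, Mike — 3 of them.
So at least 3 operations follow Zulu, putting Zulu no later than position 8. That position is achievable by scheduling everything else first.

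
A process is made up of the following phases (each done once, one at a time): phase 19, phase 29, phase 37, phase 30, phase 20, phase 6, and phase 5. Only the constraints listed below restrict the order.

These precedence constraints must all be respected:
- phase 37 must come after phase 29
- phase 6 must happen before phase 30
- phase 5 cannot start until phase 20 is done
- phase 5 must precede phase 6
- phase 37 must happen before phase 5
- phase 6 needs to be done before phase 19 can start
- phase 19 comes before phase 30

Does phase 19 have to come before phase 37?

No

In fact the dependencies run the other way: phase 37 → phase 5 → phase 6 → phase 19.
So phase 19 does not have to come before phase 37 — it cannot.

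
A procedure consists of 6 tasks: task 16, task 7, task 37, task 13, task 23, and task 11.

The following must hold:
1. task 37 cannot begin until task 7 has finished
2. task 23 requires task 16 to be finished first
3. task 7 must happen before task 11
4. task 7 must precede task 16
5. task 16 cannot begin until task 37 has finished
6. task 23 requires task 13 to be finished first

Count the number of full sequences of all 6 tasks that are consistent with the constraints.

19

2 tasks have no prerequisites (task 7, task 13), so any of them could come first.
Systematically extending each partial ordering one task at a time and counting, there are 19 complete orderings.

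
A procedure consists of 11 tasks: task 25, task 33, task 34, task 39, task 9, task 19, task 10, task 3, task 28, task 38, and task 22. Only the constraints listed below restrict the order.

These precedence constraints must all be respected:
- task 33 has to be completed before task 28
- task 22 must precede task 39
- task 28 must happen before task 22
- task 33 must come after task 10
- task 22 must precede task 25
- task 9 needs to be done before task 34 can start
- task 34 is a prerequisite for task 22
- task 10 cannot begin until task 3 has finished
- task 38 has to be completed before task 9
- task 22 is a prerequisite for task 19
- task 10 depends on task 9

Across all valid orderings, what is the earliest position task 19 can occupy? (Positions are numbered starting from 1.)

The tasks that are forced before task 19, directly or transitively, are task 33, task 34, task 9, task 10, task 3, task 28, task 38, task 22. That's 8 tasks.
With 8 mandatory predecessors, the earliest task 19 can sit is position 8+1 = 9, and placing just those 8 first achieves it.

9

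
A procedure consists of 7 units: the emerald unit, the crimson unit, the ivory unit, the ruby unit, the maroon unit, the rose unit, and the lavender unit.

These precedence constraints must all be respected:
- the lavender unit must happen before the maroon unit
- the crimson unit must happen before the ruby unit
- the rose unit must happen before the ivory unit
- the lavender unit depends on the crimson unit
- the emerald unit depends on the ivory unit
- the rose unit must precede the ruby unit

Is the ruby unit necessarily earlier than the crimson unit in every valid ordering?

No

There is a chain the crimson unit → the ruby unit, which puts the crimson unit before the ruby unit.
So the ruby unit never precedes the crimson unit.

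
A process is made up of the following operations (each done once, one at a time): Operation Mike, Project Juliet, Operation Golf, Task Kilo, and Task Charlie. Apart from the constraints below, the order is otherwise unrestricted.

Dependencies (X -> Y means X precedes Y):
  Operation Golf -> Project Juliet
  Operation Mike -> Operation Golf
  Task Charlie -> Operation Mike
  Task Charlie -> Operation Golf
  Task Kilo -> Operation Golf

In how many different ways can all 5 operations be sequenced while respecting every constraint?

3

The operations with no prerequisites are Task Kilo, Task Charlie; any of them can be placed first.
Counting all ways to extend the partial order to a total order gives 3.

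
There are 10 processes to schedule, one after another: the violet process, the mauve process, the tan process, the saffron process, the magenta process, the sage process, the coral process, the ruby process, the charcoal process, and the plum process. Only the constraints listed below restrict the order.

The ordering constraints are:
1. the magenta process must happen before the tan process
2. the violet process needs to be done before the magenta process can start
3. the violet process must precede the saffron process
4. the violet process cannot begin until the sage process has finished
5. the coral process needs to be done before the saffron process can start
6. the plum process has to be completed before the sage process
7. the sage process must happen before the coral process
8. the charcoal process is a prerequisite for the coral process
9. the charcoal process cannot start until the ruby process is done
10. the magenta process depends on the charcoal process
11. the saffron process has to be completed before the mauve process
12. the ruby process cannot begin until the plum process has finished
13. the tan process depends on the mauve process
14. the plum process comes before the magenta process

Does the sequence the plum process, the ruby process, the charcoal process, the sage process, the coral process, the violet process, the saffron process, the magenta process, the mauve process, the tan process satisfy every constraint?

Going through the constraints one by one, each required predecessor appears earlier in the sequence than its dependent — e.g. the plum process (position 1) is before the magenta process (position 8), as required.

Yes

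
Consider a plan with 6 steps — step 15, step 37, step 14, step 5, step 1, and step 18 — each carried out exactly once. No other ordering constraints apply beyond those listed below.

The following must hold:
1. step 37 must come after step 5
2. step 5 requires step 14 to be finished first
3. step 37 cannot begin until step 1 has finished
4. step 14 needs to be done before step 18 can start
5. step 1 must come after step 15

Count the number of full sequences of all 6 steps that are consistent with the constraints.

26

The steps with no prerequisites are step 15, step 14; any of them can be placed first.
Systematically extending each partial ordering one step at a time and counting, there are 26 complete orderings.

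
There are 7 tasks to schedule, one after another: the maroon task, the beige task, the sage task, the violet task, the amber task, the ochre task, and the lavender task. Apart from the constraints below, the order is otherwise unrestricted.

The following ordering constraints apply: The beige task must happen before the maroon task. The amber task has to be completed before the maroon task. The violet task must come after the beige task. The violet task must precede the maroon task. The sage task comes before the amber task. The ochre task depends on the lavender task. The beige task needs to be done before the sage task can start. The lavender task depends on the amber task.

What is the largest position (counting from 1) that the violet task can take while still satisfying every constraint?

The only task forced after the violet task (directly or by a chain) is the maroon task.
With 1 mandatory successor out of 7 tasks total, the latest slot for the violet task is 7−1 = 6, and it's reachable by doing all non-successors before the violet task.

6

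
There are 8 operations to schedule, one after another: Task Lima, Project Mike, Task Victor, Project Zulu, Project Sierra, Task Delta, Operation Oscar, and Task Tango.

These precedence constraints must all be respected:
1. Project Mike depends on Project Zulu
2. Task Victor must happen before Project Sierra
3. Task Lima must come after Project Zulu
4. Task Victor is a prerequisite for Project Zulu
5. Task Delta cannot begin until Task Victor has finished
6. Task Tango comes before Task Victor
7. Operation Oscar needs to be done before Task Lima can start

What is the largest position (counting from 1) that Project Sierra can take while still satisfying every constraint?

8

No constraint forces any operation after Project Sierra, so it can be placed last, in position 8.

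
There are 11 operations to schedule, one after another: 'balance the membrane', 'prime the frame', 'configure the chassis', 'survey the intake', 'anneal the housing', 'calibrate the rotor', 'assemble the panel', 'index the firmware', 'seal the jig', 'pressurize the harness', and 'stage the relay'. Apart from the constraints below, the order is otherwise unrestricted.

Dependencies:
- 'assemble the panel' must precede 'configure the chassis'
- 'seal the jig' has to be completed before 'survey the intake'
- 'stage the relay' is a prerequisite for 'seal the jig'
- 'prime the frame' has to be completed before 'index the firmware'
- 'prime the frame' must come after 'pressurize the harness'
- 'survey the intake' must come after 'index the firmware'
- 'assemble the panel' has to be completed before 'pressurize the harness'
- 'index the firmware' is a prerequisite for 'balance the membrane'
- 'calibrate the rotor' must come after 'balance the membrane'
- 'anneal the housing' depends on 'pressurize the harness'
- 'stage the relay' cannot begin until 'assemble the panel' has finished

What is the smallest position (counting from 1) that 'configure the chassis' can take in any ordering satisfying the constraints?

The only operation forced before 'configure the chassis' (directly or transitively) is 'assemble the panel'.
So at minimum 1 operation comes before 'configure the chassis', putting 'configure the chassis' no earlier than position 2. That position is achievable by scheduling exactly that predecessor first.

2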